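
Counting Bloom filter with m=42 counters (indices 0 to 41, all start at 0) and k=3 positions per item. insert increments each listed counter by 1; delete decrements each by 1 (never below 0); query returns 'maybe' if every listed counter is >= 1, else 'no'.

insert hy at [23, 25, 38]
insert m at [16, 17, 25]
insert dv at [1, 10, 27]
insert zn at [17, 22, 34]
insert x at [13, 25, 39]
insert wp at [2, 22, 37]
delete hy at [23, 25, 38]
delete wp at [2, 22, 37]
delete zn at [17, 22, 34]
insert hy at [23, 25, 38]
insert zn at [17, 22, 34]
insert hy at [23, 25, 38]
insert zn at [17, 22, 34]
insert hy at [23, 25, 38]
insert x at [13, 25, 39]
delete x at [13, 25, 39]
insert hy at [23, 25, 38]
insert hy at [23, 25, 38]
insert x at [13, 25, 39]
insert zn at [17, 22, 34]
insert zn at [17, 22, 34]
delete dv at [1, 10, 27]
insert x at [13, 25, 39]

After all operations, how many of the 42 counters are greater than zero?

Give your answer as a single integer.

Answer: 9

Derivation:
Step 1: insert hy at [23, 25, 38] -> counters=[0,0,0,0,0,0,0,0,0,0,0,0,0,0,0,0,0,0,0,0,0,0,0,1,0,1,0,0,0,0,0,0,0,0,0,0,0,0,1,0,0,0]
Step 2: insert m at [16, 17, 25] -> counters=[0,0,0,0,0,0,0,0,0,0,0,0,0,0,0,0,1,1,0,0,0,0,0,1,0,2,0,0,0,0,0,0,0,0,0,0,0,0,1,0,0,0]
Step 3: insert dv at [1, 10, 27] -> counters=[0,1,0,0,0,0,0,0,0,0,1,0,0,0,0,0,1,1,0,0,0,0,0,1,0,2,0,1,0,0,0,0,0,0,0,0,0,0,1,0,0,0]
Step 4: insert zn at [17, 22, 34] -> counters=[0,1,0,0,0,0,0,0,0,0,1,0,0,0,0,0,1,2,0,0,0,0,1,1,0,2,0,1,0,0,0,0,0,0,1,0,0,0,1,0,0,0]
Step 5: insert x at [13, 25, 39] -> counters=[0,1,0,0,0,0,0,0,0,0,1,0,0,1,0,0,1,2,0,0,0,0,1,1,0,3,0,1,0,0,0,0,0,0,1,0,0,0,1,1,0,0]
Step 6: insert wp at [2, 22, 37] -> counters=[0,1,1,0,0,0,0,0,0,0,1,0,0,1,0,0,1,2,0,0,0,0,2,1,0,3,0,1,0,0,0,0,0,0,1,0,0,1,1,1,0,0]
Step 7: delete hy at [23, 25, 38] -> counters=[0,1,1,0,0,0,0,0,0,0,1,0,0,1,0,0,1,2,0,0,0,0,2,0,0,2,0,1,0,0,0,0,0,0,1,0,0,1,0,1,0,0]
Step 8: delete wp at [2, 22, 37] -> counters=[0,1,0,0,0,0,0,0,0,0,1,0,0,1,0,0,1,2,0,0,0,0,1,0,0,2,0,1,0,0,0,0,0,0,1,0,0,0,0,1,0,0]
Step 9: delete zn at [17, 22, 34] -> counters=[0,1,0,0,0,0,0,0,0,0,1,0,0,1,0,0,1,1,0,0,0,0,0,0,0,2,0,1,0,0,0,0,0,0,0,0,0,0,0,1,0,0]
Step 10: insert hy at [23, 25, 38] -> counters=[0,1,0,0,0,0,0,0,0,0,1,0,0,1,0,0,1,1,0,0,0,0,0,1,0,3,0,1,0,0,0,0,0,0,0,0,0,0,1,1,0,0]
Step 11: insert zn at [17, 22, 34] -> counters=[0,1,0,0,0,0,0,0,0,0,1,0,0,1,0,0,1,2,0,0,0,0,1,1,0,3,0,1,0,0,0,0,0,0,1,0,0,0,1,1,0,0]
Step 12: insert hy at [23, 25, 38] -> counters=[0,1,0,0,0,0,0,0,0,0,1,0,0,1,0,0,1,2,0,0,0,0,1,2,0,4,0,1,0,0,0,0,0,0,1,0,0,0,2,1,0,0]
Step 13: insert zn at [17, 22, 34] -> counters=[0,1,0,0,0,0,0,0,0,0,1,0,0,1,0,0,1,3,0,0,0,0,2,2,0,4,0,1,0,0,0,0,0,0,2,0,0,0,2,1,0,0]
Step 14: insert hy at [23, 25, 38] -> counters=[0,1,0,0,0,0,0,0,0,0,1,0,0,1,0,0,1,3,0,0,0,0,2,3,0,5,0,1,0,0,0,0,0,0,2,0,0,0,3,1,0,0]
Step 15: insert x at [13, 25, 39] -> counters=[0,1,0,0,0,0,0,0,0,0,1,0,0,2,0,0,1,3,0,0,0,0,2,3,0,6,0,1,0,0,0,0,0,0,2,0,0,0,3,2,0,0]
Step 16: delete x at [13, 25, 39] -> counters=[0,1,0,0,0,0,0,0,0,0,1,0,0,1,0,0,1,3,0,0,0,0,2,3,0,5,0,1,0,0,0,0,0,0,2,0,0,0,3,1,0,0]
Step 17: insert hy at [23, 25, 38] -> counters=[0,1,0,0,0,0,0,0,0,0,1,0,0,1,0,0,1,3,0,0,0,0,2,4,0,6,0,1,0,0,0,0,0,0,2,0,0,0,4,1,0,0]
Step 18: insert hy at [23, 25, 38] -> counters=[0,1,0,0,0,0,0,0,0,0,1,0,0,1,0,0,1,3,0,0,0,0,2,5,0,7,0,1,0,0,0,0,0,0,2,0,0,0,5,1,0,0]
Step 19: insert x at [13, 25, 39] -> counters=[0,1,0,0,0,0,0,0,0,0,1,0,0,2,0,0,1,3,0,0,0,0,2,5,0,8,0,1,0,0,0,0,0,0,2,0,0,0,5,2,0,0]
Step 20: insert zn at [17, 22, 34] -> counters=[0,1,0,0,0,0,0,0,0,0,1,0,0,2,0,0,1,4,0,0,0,0,3,5,0,8,0,1,0,0,0,0,0,0,3,0,0,0,5,2,0,0]
Step 21: insert zn at [17, 22, 34] -> counters=[0,1,0,0,0,0,0,0,0,0,1,0,0,2,0,0,1,5,0,0,0,0,4,5,0,8,0,1,0,0,0,0,0,0,4,0,0,0,5,2,0,0]
Step 22: delete dv at [1, 10, 27] -> counters=[0,0,0,0,0,0,0,0,0,0,0,0,0,2,0,0,1,5,0,0,0,0,4,5,0,8,0,0,0,0,0,0,0,0,4,0,0,0,5,2,0,0]
Step 23: insert x at [13, 25, 39] -> counters=[0,0,0,0,0,0,0,0,0,0,0,0,0,3,0,0,1,5,0,0,0,0,4,5,0,9,0,0,0,0,0,0,0,0,4,0,0,0,5,3,0,0]
Final counters=[0,0,0,0,0,0,0,0,0,0,0,0,0,3,0,0,1,5,0,0,0,0,4,5,0,9,0,0,0,0,0,0,0,0,4,0,0,0,5,3,0,0] -> 9 nonzero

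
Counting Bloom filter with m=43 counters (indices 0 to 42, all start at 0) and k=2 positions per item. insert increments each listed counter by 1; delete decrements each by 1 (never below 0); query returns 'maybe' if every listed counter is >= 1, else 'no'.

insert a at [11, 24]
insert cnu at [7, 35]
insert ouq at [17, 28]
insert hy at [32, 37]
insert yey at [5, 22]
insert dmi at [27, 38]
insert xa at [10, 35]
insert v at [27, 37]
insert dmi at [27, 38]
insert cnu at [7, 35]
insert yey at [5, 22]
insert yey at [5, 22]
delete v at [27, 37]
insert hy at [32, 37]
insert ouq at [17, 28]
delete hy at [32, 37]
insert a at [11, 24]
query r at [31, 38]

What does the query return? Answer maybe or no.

Step 1: insert a at [11, 24] -> counters=[0,0,0,0,0,0,0,0,0,0,0,1,0,0,0,0,0,0,0,0,0,0,0,0,1,0,0,0,0,0,0,0,0,0,0,0,0,0,0,0,0,0,0]
Step 2: insert cnu at [7, 35] -> counters=[0,0,0,0,0,0,0,1,0,0,0,1,0,0,0,0,0,0,0,0,0,0,0,0,1,0,0,0,0,0,0,0,0,0,0,1,0,0,0,0,0,0,0]
Step 3: insert ouq at [17, 28] -> counters=[0,0,0,0,0,0,0,1,0,0,0,1,0,0,0,0,0,1,0,0,0,0,0,0,1,0,0,0,1,0,0,0,0,0,0,1,0,0,0,0,0,0,0]
Step 4: insert hy at [32, 37] -> counters=[0,0,0,0,0,0,0,1,0,0,0,1,0,0,0,0,0,1,0,0,0,0,0,0,1,0,0,0,1,0,0,0,1,0,0,1,0,1,0,0,0,0,0]
Step 5: insert yey at [5, 22] -> counters=[0,0,0,0,0,1,0,1,0,0,0,1,0,0,0,0,0,1,0,0,0,0,1,0,1,0,0,0,1,0,0,0,1,0,0,1,0,1,0,0,0,0,0]
Step 6: insert dmi at [27, 38] -> counters=[0,0,0,0,0,1,0,1,0,0,0,1,0,0,0,0,0,1,0,0,0,0,1,0,1,0,0,1,1,0,0,0,1,0,0,1,0,1,1,0,0,0,0]
Step 7: insert xa at [10, 35] -> counters=[0,0,0,0,0,1,0,1,0,0,1,1,0,0,0,0,0,1,0,0,0,0,1,0,1,0,0,1,1,0,0,0,1,0,0,2,0,1,1,0,0,0,0]
Step 8: insert v at [27, 37] -> counters=[0,0,0,0,0,1,0,1,0,0,1,1,0,0,0,0,0,1,0,0,0,0,1,0,1,0,0,2,1,0,0,0,1,0,0,2,0,2,1,0,0,0,0]
Step 9: insert dmi at [27, 38] -> counters=[0,0,0,0,0,1,0,1,0,0,1,1,0,0,0,0,0,1,0,0,0,0,1,0,1,0,0,3,1,0,0,0,1,0,0,2,0,2,2,0,0,0,0]
Step 10: insert cnu at [7, 35] -> counters=[0,0,0,0,0,1,0,2,0,0,1,1,0,0,0,0,0,1,0,0,0,0,1,0,1,0,0,3,1,0,0,0,1,0,0,3,0,2,2,0,0,0,0]
Step 11: insert yey at [5, 22] -> counters=[0,0,0,0,0,2,0,2,0,0,1,1,0,0,0,0,0,1,0,0,0,0,2,0,1,0,0,3,1,0,0,0,1,0,0,3,0,2,2,0,0,0,0]
Step 12: insert yey at [5, 22] -> counters=[0,0,0,0,0,3,0,2,0,0,1,1,0,0,0,0,0,1,0,0,0,0,3,0,1,0,0,3,1,0,0,0,1,0,0,3,0,2,2,0,0,0,0]
Step 13: delete v at [27, 37] -> counters=[0,0,0,0,0,3,0,2,0,0,1,1,0,0,0,0,0,1,0,0,0,0,3,0,1,0,0,2,1,0,0,0,1,0,0,3,0,1,2,0,0,0,0]
Step 14: insert hy at [32, 37] -> counters=[0,0,0,0,0,3,0,2,0,0,1,1,0,0,0,0,0,1,0,0,0,0,3,0,1,0,0,2,1,0,0,0,2,0,0,3,0,2,2,0,0,0,0]
Step 15: insert ouq at [17, 28] -> counters=[0,0,0,0,0,3,0,2,0,0,1,1,0,0,0,0,0,2,0,0,0,0,3,0,1,0,0,2,2,0,0,0,2,0,0,3,0,2,2,0,0,0,0]
Step 16: delete hy at [32, 37] -> counters=[0,0,0,0,0,3,0,2,0,0,1,1,0,0,0,0,0,2,0,0,0,0,3,0,1,0,0,2,2,0,0,0,1,0,0,3,0,1,2,0,0,0,0]
Step 17: insert a at [11, 24] -> counters=[0,0,0,0,0,3,0,2,0,0,1,2,0,0,0,0,0,2,0,0,0,0,3,0,2,0,0,2,2,0,0,0,1,0,0,3,0,1,2,0,0,0,0]
Query r: check counters[31]=0 counters[38]=2 -> no

Answer: no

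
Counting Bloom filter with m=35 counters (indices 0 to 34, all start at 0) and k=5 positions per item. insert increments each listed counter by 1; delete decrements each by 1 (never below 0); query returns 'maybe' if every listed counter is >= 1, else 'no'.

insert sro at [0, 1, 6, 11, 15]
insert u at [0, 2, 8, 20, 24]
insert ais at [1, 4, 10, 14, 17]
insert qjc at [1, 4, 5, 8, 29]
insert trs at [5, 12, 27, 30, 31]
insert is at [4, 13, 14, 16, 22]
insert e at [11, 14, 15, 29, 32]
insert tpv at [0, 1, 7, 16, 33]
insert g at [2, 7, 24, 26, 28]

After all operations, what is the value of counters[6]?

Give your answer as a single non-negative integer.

Step 1: insert sro at [0, 1, 6, 11, 15] -> counters=[1,1,0,0,0,0,1,0,0,0,0,1,0,0,0,1,0,0,0,0,0,0,0,0,0,0,0,0,0,0,0,0,0,0,0]
Step 2: insert u at [0, 2, 8, 20, 24] -> counters=[2,1,1,0,0,0,1,0,1,0,0,1,0,0,0,1,0,0,0,0,1,0,0,0,1,0,0,0,0,0,0,0,0,0,0]
Step 3: insert ais at [1, 4, 10, 14, 17] -> counters=[2,2,1,0,1,0,1,0,1,0,1,1,0,0,1,1,0,1,0,0,1,0,0,0,1,0,0,0,0,0,0,0,0,0,0]
Step 4: insert qjc at [1, 4, 5, 8, 29] -> counters=[2,3,1,0,2,1,1,0,2,0,1,1,0,0,1,1,0,1,0,0,1,0,0,0,1,0,0,0,0,1,0,0,0,0,0]
Step 5: insert trs at [5, 12, 27, 30, 31] -> counters=[2,3,1,0,2,2,1,0,2,0,1,1,1,0,1,1,0,1,0,0,1,0,0,0,1,0,0,1,0,1,1,1,0,0,0]
Step 6: insert is at [4, 13, 14, 16, 22] -> counters=[2,3,1,0,3,2,1,0,2,0,1,1,1,1,2,1,1,1,0,0,1,0,1,0,1,0,0,1,0,1,1,1,0,0,0]
Step 7: insert e at [11, 14, 15, 29, 32] -> counters=[2,3,1,0,3,2,1,0,2,0,1,2,1,1,3,2,1,1,0,0,1,0,1,0,1,0,0,1,0,2,1,1,1,0,0]
Step 8: insert tpv at [0, 1, 7, 16, 33] -> counters=[3,4,1,0,3,2,1,1,2,0,1,2,1,1,3,2,2,1,0,0,1,0,1,0,1,0,0,1,0,2,1,1,1,1,0]
Step 9: insert g at [2, 7, 24, 26, 28] -> counters=[3,4,2,0,3,2,1,2,2,0,1,2,1,1,3,2,2,1,0,0,1,0,1,0,2,0,1,1,1,2,1,1,1,1,0]
Final counters=[3,4,2,0,3,2,1,2,2,0,1,2,1,1,3,2,2,1,0,0,1,0,1,0,2,0,1,1,1,2,1,1,1,1,0] -> counters[6]=1

Answer: 1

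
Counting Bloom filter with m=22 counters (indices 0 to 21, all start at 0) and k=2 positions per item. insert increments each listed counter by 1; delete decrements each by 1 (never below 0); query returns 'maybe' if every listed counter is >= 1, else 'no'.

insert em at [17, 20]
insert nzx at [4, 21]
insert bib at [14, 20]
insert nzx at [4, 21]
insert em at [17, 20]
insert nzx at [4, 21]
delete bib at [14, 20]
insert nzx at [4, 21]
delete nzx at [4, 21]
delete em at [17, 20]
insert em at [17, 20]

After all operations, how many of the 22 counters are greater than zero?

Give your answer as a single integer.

Answer: 4

Derivation:
Step 1: insert em at [17, 20] -> counters=[0,0,0,0,0,0,0,0,0,0,0,0,0,0,0,0,0,1,0,0,1,0]
Step 2: insert nzx at [4, 21] -> counters=[0,0,0,0,1,0,0,0,0,0,0,0,0,0,0,0,0,1,0,0,1,1]
Step 3: insert bib at [14, 20] -> counters=[0,0,0,0,1,0,0,0,0,0,0,0,0,0,1,0,0,1,0,0,2,1]
Step 4: insert nzx at [4, 21] -> counters=[0,0,0,0,2,0,0,0,0,0,0,0,0,0,1,0,0,1,0,0,2,2]
Step 5: insert em at [17, 20] -> counters=[0,0,0,0,2,0,0,0,0,0,0,0,0,0,1,0,0,2,0,0,3,2]
Step 6: insert nzx at [4, 21] -> counters=[0,0,0,0,3,0,0,0,0,0,0,0,0,0,1,0,0,2,0,0,3,3]
Step 7: delete bib at [14, 20] -> counters=[0,0,0,0,3,0,0,0,0,0,0,0,0,0,0,0,0,2,0,0,2,3]
Step 8: insert nzx at [4, 21] -> counters=[0,0,0,0,4,0,0,0,0,0,0,0,0,0,0,0,0,2,0,0,2,4]
Step 9: delete nzx at [4, 21] -> counters=[0,0,0,0,3,0,0,0,0,0,0,0,0,0,0,0,0,2,0,0,2,3]
Step 10: delete em at [17, 20] -> counters=[0,0,0,0,3,0,0,0,0,0,0,0,0,0,0,0,0,1,0,0,1,3]
Step 11: insert em at [17, 20] -> counters=[0,0,0,0,3,0,0,0,0,0,0,0,0,0,0,0,0,2,0,0,2,3]
Final counters=[0,0,0,0,3,0,0,0,0,0,0,0,0,0,0,0,0,2,0,0,2,3] -> 4 nonzero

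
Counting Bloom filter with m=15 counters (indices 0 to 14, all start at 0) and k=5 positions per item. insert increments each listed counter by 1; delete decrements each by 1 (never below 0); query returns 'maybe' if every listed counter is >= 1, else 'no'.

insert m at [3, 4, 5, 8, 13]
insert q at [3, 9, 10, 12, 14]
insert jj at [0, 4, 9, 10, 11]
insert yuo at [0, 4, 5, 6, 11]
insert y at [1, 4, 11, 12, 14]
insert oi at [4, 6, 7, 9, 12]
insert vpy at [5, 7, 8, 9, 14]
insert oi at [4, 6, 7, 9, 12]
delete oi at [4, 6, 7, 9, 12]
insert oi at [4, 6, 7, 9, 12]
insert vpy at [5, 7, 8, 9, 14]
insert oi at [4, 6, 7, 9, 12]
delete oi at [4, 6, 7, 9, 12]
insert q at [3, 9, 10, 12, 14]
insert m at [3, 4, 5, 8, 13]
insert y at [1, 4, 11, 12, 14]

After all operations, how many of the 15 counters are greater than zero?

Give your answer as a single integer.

Step 1: insert m at [3, 4, 5, 8, 13] -> counters=[0,0,0,1,1,1,0,0,1,0,0,0,0,1,0]
Step 2: insert q at [3, 9, 10, 12, 14] -> counters=[0,0,0,2,1,1,0,0,1,1,1,0,1,1,1]
Step 3: insert jj at [0, 4, 9, 10, 11] -> counters=[1,0,0,2,2,1,0,0,1,2,2,1,1,1,1]
Step 4: insert yuo at [0, 4, 5, 6, 11] -> counters=[2,0,0,2,3,2,1,0,1,2,2,2,1,1,1]
Step 5: insert y at [1, 4, 11, 12, 14] -> counters=[2,1,0,2,4,2,1,0,1,2,2,3,2,1,2]
Step 6: insert oi at [4, 6, 7, 9, 12] -> counters=[2,1,0,2,5,2,2,1,1,3,2,3,3,1,2]
Step 7: insert vpy at [5, 7, 8, 9, 14] -> counters=[2,1,0,2,5,3,2,2,2,4,2,3,3,1,3]
Step 8: insert oi at [4, 6, 7, 9, 12] -> counters=[2,1,0,2,6,3,3,3,2,5,2,3,4,1,3]
Step 9: delete oi at [4, 6, 7, 9, 12] -> counters=[2,1,0,2,5,3,2,2,2,4,2,3,3,1,3]
Step 10: insert oi at [4, 6, 7, 9, 12] -> counters=[2,1,0,2,6,3,3,3,2,5,2,3,4,1,3]
Step 11: insert vpy at [5, 7, 8, 9, 14] -> counters=[2,1,0,2,6,4,3,4,3,6,2,3,4,1,4]
Step 12: insert oi at [4, 6, 7, 9, 12] -> counters=[2,1,0,2,7,4,4,5,3,7,2,3,5,1,4]
Step 13: delete oi at [4, 6, 7, 9, 12] -> counters=[2,1,0,2,6,4,3,4,3,6,2,3,4,1,4]
Step 14: insert q at [3, 9, 10, 12, 14] -> counters=[2,1,0,3,6,4,3,4,3,7,3,3,5,1,5]
Step 15: insert m at [3, 4, 5, 8, 13] -> counters=[2,1,0,4,7,5,3,4,4,7,3,3,5,2,5]
Step 16: insert y at [1, 4, 11, 12, 14] -> counters=[2,2,0,4,8,5,3,4,4,7,3,4,6,2,6]
Final counters=[2,2,0,4,8,5,3,4,4,7,3,4,6,2,6] -> 14 nonzero

Answer: 14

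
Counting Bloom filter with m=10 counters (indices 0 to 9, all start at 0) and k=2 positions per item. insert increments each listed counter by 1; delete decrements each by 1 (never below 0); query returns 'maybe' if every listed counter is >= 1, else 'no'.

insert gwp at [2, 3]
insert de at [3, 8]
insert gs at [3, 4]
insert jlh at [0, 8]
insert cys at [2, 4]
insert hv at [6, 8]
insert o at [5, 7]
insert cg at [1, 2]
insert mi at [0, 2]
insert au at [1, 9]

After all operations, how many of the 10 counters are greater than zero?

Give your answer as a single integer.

Answer: 10

Derivation:
Step 1: insert gwp at [2, 3] -> counters=[0,0,1,1,0,0,0,0,0,0]
Step 2: insert de at [3, 8] -> counters=[0,0,1,2,0,0,0,0,1,0]
Step 3: insert gs at [3, 4] -> counters=[0,0,1,3,1,0,0,0,1,0]
Step 4: insert jlh at [0, 8] -> counters=[1,0,1,3,1,0,0,0,2,0]
Step 5: insert cys at [2, 4] -> counters=[1,0,2,3,2,0,0,0,2,0]
Step 6: insert hv at [6, 8] -> counters=[1,0,2,3,2,0,1,0,3,0]
Step 7: insert o at [5, 7] -> counters=[1,0,2,3,2,1,1,1,3,0]
Step 8: insert cg at [1, 2] -> counters=[1,1,3,3,2,1,1,1,3,0]
Step 9: insert mi at [0, 2] -> counters=[2,1,4,3,2,1,1,1,3,0]
Step 10: insert au at [1, 9] -> counters=[2,2,4,3,2,1,1,1,3,1]
Final counters=[2,2,4,3,2,1,1,1,3,1] -> 10 nonzero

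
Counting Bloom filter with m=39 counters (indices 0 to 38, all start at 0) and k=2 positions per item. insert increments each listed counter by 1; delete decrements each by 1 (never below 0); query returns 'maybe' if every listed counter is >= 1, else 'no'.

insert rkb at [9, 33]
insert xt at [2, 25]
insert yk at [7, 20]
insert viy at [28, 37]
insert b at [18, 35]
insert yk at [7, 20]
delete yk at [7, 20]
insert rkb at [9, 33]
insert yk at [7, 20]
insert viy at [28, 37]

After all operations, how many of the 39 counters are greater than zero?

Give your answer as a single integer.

Answer: 10

Derivation:
Step 1: insert rkb at [9, 33] -> counters=[0,0,0,0,0,0,0,0,0,1,0,0,0,0,0,0,0,0,0,0,0,0,0,0,0,0,0,0,0,0,0,0,0,1,0,0,0,0,0]
Step 2: insert xt at [2, 25] -> counters=[0,0,1,0,0,0,0,0,0,1,0,0,0,0,0,0,0,0,0,0,0,0,0,0,0,1,0,0,0,0,0,0,0,1,0,0,0,0,0]
Step 3: insert yk at [7, 20] -> counters=[0,0,1,0,0,0,0,1,0,1,0,0,0,0,0,0,0,0,0,0,1,0,0,0,0,1,0,0,0,0,0,0,0,1,0,0,0,0,0]
Step 4: insert viy at [28, 37] -> counters=[0,0,1,0,0,0,0,1,0,1,0,0,0,0,0,0,0,0,0,0,1,0,0,0,0,1,0,0,1,0,0,0,0,1,0,0,0,1,0]
Step 5: insert b at [18, 35] -> counters=[0,0,1,0,0,0,0,1,0,1,0,0,0,0,0,0,0,0,1,0,1,0,0,0,0,1,0,0,1,0,0,0,0,1,0,1,0,1,0]
Step 6: insert yk at [7, 20] -> counters=[0,0,1,0,0,0,0,2,0,1,0,0,0,0,0,0,0,0,1,0,2,0,0,0,0,1,0,0,1,0,0,0,0,1,0,1,0,1,0]
Step 7: delete yk at [7, 20] -> counters=[0,0,1,0,0,0,0,1,0,1,0,0,0,0,0,0,0,0,1,0,1,0,0,0,0,1,0,0,1,0,0,0,0,1,0,1,0,1,0]
Step 8: insert rkb at [9, 33] -> counters=[0,0,1,0,0,0,0,1,0,2,0,0,0,0,0,0,0,0,1,0,1,0,0,0,0,1,0,0,1,0,0,0,0,2,0,1,0,1,0]
Step 9: insert yk at [7, 20] -> counters=[0,0,1,0,0,0,0,2,0,2,0,0,0,0,0,0,0,0,1,0,2,0,0,0,0,1,0,0,1,0,0,0,0,2,0,1,0,1,0]
Step 10: insert viy at [28, 37] -> counters=[0,0,1,0,0,0,0,2,0,2,0,0,0,0,0,0,0,0,1,0,2,0,0,0,0,1,0,0,2,0,0,0,0,2,0,1,0,2,0]
Final counters=[0,0,1,0,0,0,0,2,0,2,0,0,0,0,0,0,0,0,1,0,2,0,0,0,0,1,0,0,2,0,0,0,0,2,0,1,0,2,0] -> 10 nonzero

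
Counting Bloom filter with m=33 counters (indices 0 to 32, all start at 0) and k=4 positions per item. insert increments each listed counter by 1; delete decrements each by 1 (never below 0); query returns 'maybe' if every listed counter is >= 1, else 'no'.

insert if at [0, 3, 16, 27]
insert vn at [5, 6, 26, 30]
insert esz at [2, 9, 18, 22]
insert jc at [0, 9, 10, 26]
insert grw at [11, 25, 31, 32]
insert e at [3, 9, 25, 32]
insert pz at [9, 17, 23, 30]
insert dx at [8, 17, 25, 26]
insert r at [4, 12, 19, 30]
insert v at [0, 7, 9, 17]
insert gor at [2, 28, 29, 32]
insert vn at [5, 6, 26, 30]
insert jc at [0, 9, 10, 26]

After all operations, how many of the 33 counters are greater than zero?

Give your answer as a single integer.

Step 1: insert if at [0, 3, 16, 27] -> counters=[1,0,0,1,0,0,0,0,0,0,0,0,0,0,0,0,1,0,0,0,0,0,0,0,0,0,0,1,0,0,0,0,0]
Step 2: insert vn at [5, 6, 26, 30] -> counters=[1,0,0,1,0,1,1,0,0,0,0,0,0,0,0,0,1,0,0,0,0,0,0,0,0,0,1,1,0,0,1,0,0]
Step 3: insert esz at [2, 9, 18, 22] -> counters=[1,0,1,1,0,1,1,0,0,1,0,0,0,0,0,0,1,0,1,0,0,0,1,0,0,0,1,1,0,0,1,0,0]
Step 4: insert jc at [0, 9, 10, 26] -> counters=[2,0,1,1,0,1,1,0,0,2,1,0,0,0,0,0,1,0,1,0,0,0,1,0,0,0,2,1,0,0,1,0,0]
Step 5: insert grw at [11, 25, 31, 32] -> counters=[2,0,1,1,0,1,1,0,0,2,1,1,0,0,0,0,1,0,1,0,0,0,1,0,0,1,2,1,0,0,1,1,1]
Step 6: insert e at [3, 9, 25, 32] -> counters=[2,0,1,2,0,1,1,0,0,3,1,1,0,0,0,0,1,0,1,0,0,0,1,0,0,2,2,1,0,0,1,1,2]
Step 7: insert pz at [9, 17, 23, 30] -> counters=[2,0,1,2,0,1,1,0,0,4,1,1,0,0,0,0,1,1,1,0,0,0,1,1,0,2,2,1,0,0,2,1,2]
Step 8: insert dx at [8, 17, 25, 26] -> counters=[2,0,1,2,0,1,1,0,1,4,1,1,0,0,0,0,1,2,1,0,0,0,1,1,0,3,3,1,0,0,2,1,2]
Step 9: insert r at [4, 12, 19, 30] -> counters=[2,0,1,2,1,1,1,0,1,4,1,1,1,0,0,0,1,2,1,1,0,0,1,1,0,3,3,1,0,0,3,1,2]
Step 10: insert v at [0, 7, 9, 17] -> counters=[3,0,1,2,1,1,1,1,1,5,1,1,1,0,0,0,1,3,1,1,0,0,1,1,0,3,3,1,0,0,3,1,2]
Step 11: insert gor at [2, 28, 29, 32] -> counters=[3,0,2,2,1,1,1,1,1,5,1,1,1,0,0,0,1,3,1,1,0,0,1,1,0,3,3,1,1,1,3,1,3]
Step 12: insert vn at [5, 6, 26, 30] -> counters=[3,0,2,2,1,2,2,1,1,5,1,1,1,0,0,0,1,3,1,1,0,0,1,1,0,3,4,1,1,1,4,1,3]
Step 13: insert jc at [0, 9, 10, 26] -> counters=[4,0,2,2,1,2,2,1,1,6,2,1,1,0,0,0,1,3,1,1,0,0,1,1,0,3,5,1,1,1,4,1,3]
Final counters=[4,0,2,2,1,2,2,1,1,6,2,1,1,0,0,0,1,3,1,1,0,0,1,1,0,3,5,1,1,1,4,1,3] -> 26 nonzero

Answer: 26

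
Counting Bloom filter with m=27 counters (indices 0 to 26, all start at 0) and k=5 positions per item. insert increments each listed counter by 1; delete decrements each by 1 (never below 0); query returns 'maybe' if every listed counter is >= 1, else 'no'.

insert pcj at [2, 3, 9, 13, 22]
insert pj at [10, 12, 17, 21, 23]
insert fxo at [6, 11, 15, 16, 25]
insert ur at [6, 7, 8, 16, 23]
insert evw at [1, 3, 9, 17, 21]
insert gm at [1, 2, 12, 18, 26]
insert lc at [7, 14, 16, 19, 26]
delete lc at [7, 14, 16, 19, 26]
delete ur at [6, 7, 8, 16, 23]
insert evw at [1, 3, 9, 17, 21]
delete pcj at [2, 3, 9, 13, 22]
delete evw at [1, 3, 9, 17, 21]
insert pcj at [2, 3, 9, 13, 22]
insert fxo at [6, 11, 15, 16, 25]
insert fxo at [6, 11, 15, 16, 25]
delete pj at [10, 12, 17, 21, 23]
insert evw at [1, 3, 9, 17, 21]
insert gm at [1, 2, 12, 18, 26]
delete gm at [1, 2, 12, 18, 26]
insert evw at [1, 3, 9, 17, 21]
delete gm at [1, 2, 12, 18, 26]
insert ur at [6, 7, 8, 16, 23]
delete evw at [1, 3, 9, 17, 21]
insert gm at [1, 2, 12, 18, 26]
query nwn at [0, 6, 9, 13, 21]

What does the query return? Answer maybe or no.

Step 1: insert pcj at [2, 3, 9, 13, 22] -> counters=[0,0,1,1,0,0,0,0,0,1,0,0,0,1,0,0,0,0,0,0,0,0,1,0,0,0,0]
Step 2: insert pj at [10, 12, 17, 21, 23] -> counters=[0,0,1,1,0,0,0,0,0,1,1,0,1,1,0,0,0,1,0,0,0,1,1,1,0,0,0]
Step 3: insert fxo at [6, 11, 15, 16, 25] -> counters=[0,0,1,1,0,0,1,0,0,1,1,1,1,1,0,1,1,1,0,0,0,1,1,1,0,1,0]
Step 4: insert ur at [6, 7, 8, 16, 23] -> counters=[0,0,1,1,0,0,2,1,1,1,1,1,1,1,0,1,2,1,0,0,0,1,1,2,0,1,0]
Step 5: insert evw at [1, 3, 9, 17, 21] -> counters=[0,1,1,2,0,0,2,1,1,2,1,1,1,1,0,1,2,2,0,0,0,2,1,2,0,1,0]
Step 6: insert gm at [1, 2, 12, 18, 26] -> counters=[0,2,2,2,0,0,2,1,1,2,1,1,2,1,0,1,2,2,1,0,0,2,1,2,0,1,1]
Step 7: insert lc at [7, 14, 16, 19, 26] -> counters=[0,2,2,2,0,0,2,2,1,2,1,1,2,1,1,1,3,2,1,1,0,2,1,2,0,1,2]
Step 8: delete lc at [7, 14, 16, 19, 26] -> counters=[0,2,2,2,0,0,2,1,1,2,1,1,2,1,0,1,2,2,1,0,0,2,1,2,0,1,1]
Step 9: delete ur at [6, 7, 8, 16, 23] -> counters=[0,2,2,2,0,0,1,0,0,2,1,1,2,1,0,1,1,2,1,0,0,2,1,1,0,1,1]
Step 10: insert evw at [1, 3, 9, 17, 21] -> counters=[0,3,2,3,0,0,1,0,0,3,1,1,2,1,0,1,1,3,1,0,0,3,1,1,0,1,1]
Step 11: delete pcj at [2, 3, 9, 13, 22] -> counters=[0,3,1,2,0,0,1,0,0,2,1,1,2,0,0,1,1,3,1,0,0,3,0,1,0,1,1]
Step 12: delete evw at [1, 3, 9, 17, 21] -> counters=[0,2,1,1,0,0,1,0,0,1,1,1,2,0,0,1,1,2,1,0,0,2,0,1,0,1,1]
Step 13: insert pcj at [2, 3, 9, 13, 22] -> counters=[0,2,2,2,0,0,1,0,0,2,1,1,2,1,0,1,1,2,1,0,0,2,1,1,0,1,1]
Step 14: insert fxo at [6, 11, 15, 16, 25] -> counters=[0,2,2,2,0,0,2,0,0,2,1,2,2,1,0,2,2,2,1,0,0,2,1,1,0,2,1]
Step 15: insert fxo at [6, 11, 15, 16, 25] -> counters=[0,2,2,2,0,0,3,0,0,2,1,3,2,1,0,3,3,2,1,0,0,2,1,1,0,3,1]
Step 16: delete pj at [10, 12, 17, 21, 23] -> counters=[0,2,2,2,0,0,3,0,0,2,0,3,1,1,0,3,3,1,1,0,0,1,1,0,0,3,1]
Step 17: insert evw at [1, 3, 9, 17, 21] -> counters=[0,3,2,3,0,0,3,0,0,3,0,3,1,1,0,3,3,2,1,0,0,2,1,0,0,3,1]
Step 18: insert gm at [1, 2, 12, 18, 26] -> counters=[0,4,3,3,0,0,3,0,0,3,0,3,2,1,0,3,3,2,2,0,0,2,1,0,0,3,2]
Step 19: delete gm at [1, 2, 12, 18, 26] -> counters=[0,3,2,3,0,0,3,0,0,3,0,3,1,1,0,3,3,2,1,0,0,2,1,0,0,3,1]
Step 20: insert evw at [1, 3, 9, 17, 21] -> counters=[0,4,2,4,0,0,3,0,0,4,0,3,1,1,0,3,3,3,1,0,0,3,1,0,0,3,1]
Step 21: delete gm at [1, 2, 12, 18, 26] -> counters=[0,3,1,4,0,0,3,0,0,4,0,3,0,1,0,3,3,3,0,0,0,3,1,0,0,3,0]
Step 22: insert ur at [6, 7, 8, 16, 23] -> counters=[0,3,1,4,0,0,4,1,1,4,0,3,0,1,0,3,4,3,0,0,0,3,1,1,0,3,0]
Step 23: delete evw at [1, 3, 9, 17, 21] -> counters=[0,2,1,3,0,0,4,1,1,3,0,3,0,1,0,3,4,2,0,0,0,2,1,1,0,3,0]
Step 24: insert gm at [1, 2, 12, 18, 26] -> counters=[0,3,2,3,0,0,4,1,1,3,0,3,1,1,0,3,4,2,1,0,0,2,1,1,0,3,1]
Query nwn: check counters[0]=0 counters[6]=4 counters[9]=3 counters[13]=1 counters[21]=2 -> no

Answer: no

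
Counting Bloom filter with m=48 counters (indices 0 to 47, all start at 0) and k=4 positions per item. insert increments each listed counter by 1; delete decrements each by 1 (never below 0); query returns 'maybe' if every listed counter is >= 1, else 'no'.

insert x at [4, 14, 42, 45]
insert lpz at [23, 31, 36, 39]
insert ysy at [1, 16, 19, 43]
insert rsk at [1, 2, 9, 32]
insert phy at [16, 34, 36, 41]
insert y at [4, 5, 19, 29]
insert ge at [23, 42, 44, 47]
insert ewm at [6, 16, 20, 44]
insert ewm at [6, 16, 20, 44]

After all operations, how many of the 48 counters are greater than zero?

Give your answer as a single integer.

Answer: 23

Derivation:
Step 1: insert x at [4, 14, 42, 45] -> counters=[0,0,0,0,1,0,0,0,0,0,0,0,0,0,1,0,0,0,0,0,0,0,0,0,0,0,0,0,0,0,0,0,0,0,0,0,0,0,0,0,0,0,1,0,0,1,0,0]
Step 2: insert lpz at [23, 31, 36, 39] -> counters=[0,0,0,0,1,0,0,0,0,0,0,0,0,0,1,0,0,0,0,0,0,0,0,1,0,0,0,0,0,0,0,1,0,0,0,0,1,0,0,1,0,0,1,0,0,1,0,0]
Step 3: insert ysy at [1, 16, 19, 43] -> counters=[0,1,0,0,1,0,0,0,0,0,0,0,0,0,1,0,1,0,0,1,0,0,0,1,0,0,0,0,0,0,0,1,0,0,0,0,1,0,0,1,0,0,1,1,0,1,0,0]
Step 4: insert rsk at [1, 2, 9, 32] -> counters=[0,2,1,0,1,0,0,0,0,1,0,0,0,0,1,0,1,0,0,1,0,0,0,1,0,0,0,0,0,0,0,1,1,0,0,0,1,0,0,1,0,0,1,1,0,1,0,0]
Step 5: insert phy at [16, 34, 36, 41] -> counters=[0,2,1,0,1,0,0,0,0,1,0,0,0,0,1,0,2,0,0,1,0,0,0,1,0,0,0,0,0,0,0,1,1,0,1,0,2,0,0,1,0,1,1,1,0,1,0,0]
Step 6: insert y at [4, 5, 19, 29] -> counters=[0,2,1,0,2,1,0,0,0,1,0,0,0,0,1,0,2,0,0,2,0,0,0,1,0,0,0,0,0,1,0,1,1,0,1,0,2,0,0,1,0,1,1,1,0,1,0,0]
Step 7: insert ge at [23, 42, 44, 47] -> counters=[0,2,1,0,2,1,0,0,0,1,0,0,0,0,1,0,2,0,0,2,0,0,0,2,0,0,0,0,0,1,0,1,1,0,1,0,2,0,0,1,0,1,2,1,1,1,0,1]
Step 8: insert ewm at [6, 16, 20, 44] -> counters=[0,2,1,0,2,1,1,0,0,1,0,0,0,0,1,0,3,0,0,2,1,0,0,2,0,0,0,0,0,1,0,1,1,0,1,0,2,0,0,1,0,1,2,1,2,1,0,1]
Step 9: insert ewm at [6, 16, 20, 44] -> counters=[0,2,1,0,2,1,2,0,0,1,0,0,0,0,1,0,4,0,0,2,2,0,0,2,0,0,0,0,0,1,0,1,1,0,1,0,2,0,0,1,0,1,2,1,3,1,0,1]
Final counters=[0,2,1,0,2,1,2,0,0,1,0,0,0,0,1,0,4,0,0,2,2,0,0,2,0,0,0,0,0,1,0,1,1,0,1,0,2,0,0,1,0,1,2,1,3,1,0,1] -> 23 nonzero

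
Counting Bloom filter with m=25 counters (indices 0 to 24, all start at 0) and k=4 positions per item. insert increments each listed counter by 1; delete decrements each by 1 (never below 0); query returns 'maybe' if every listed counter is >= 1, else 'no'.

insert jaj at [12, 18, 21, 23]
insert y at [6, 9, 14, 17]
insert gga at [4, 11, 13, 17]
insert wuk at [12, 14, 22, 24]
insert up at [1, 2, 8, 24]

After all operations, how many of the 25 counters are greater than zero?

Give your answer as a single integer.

Answer: 16

Derivation:
Step 1: insert jaj at [12, 18, 21, 23] -> counters=[0,0,0,0,0,0,0,0,0,0,0,0,1,0,0,0,0,0,1,0,0,1,0,1,0]
Step 2: insert y at [6, 9, 14, 17] -> counters=[0,0,0,0,0,0,1,0,0,1,0,0,1,0,1,0,0,1,1,0,0,1,0,1,0]
Step 3: insert gga at [4, 11, 13, 17] -> counters=[0,0,0,0,1,0,1,0,0,1,0,1,1,1,1,0,0,2,1,0,0,1,0,1,0]
Step 4: insert wuk at [12, 14, 22, 24] -> counters=[0,0,0,0,1,0,1,0,0,1,0,1,2,1,2,0,0,2,1,0,0,1,1,1,1]
Step 5: insert up at [1, 2, 8, 24] -> counters=[0,1,1,0,1,0,1,0,1,1,0,1,2,1,2,0,0,2,1,0,0,1,1,1,2]
Final counters=[0,1,1,0,1,0,1,0,1,1,0,1,2,1,2,0,0,2,1,0,0,1,1,1,2] -> 16 nonzero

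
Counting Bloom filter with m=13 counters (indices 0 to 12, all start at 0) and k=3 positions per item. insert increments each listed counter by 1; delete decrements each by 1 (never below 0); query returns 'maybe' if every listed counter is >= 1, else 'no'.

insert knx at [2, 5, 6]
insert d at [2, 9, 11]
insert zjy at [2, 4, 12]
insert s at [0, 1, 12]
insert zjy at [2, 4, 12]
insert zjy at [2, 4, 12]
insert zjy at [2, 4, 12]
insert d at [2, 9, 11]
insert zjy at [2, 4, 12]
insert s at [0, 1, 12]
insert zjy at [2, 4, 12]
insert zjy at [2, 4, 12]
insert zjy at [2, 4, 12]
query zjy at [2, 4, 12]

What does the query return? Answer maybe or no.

Answer: maybe

Derivation:
Step 1: insert knx at [2, 5, 6] -> counters=[0,0,1,0,0,1,1,0,0,0,0,0,0]
Step 2: insert d at [2, 9, 11] -> counters=[0,0,2,0,0,1,1,0,0,1,0,1,0]
Step 3: insert zjy at [2, 4, 12] -> counters=[0,0,3,0,1,1,1,0,0,1,0,1,1]
Step 4: insert s at [0, 1, 12] -> counters=[1,1,3,0,1,1,1,0,0,1,0,1,2]
Step 5: insert zjy at [2, 4, 12] -> counters=[1,1,4,0,2,1,1,0,0,1,0,1,3]
Step 6: insert zjy at [2, 4, 12] -> counters=[1,1,5,0,3,1,1,0,0,1,0,1,4]
Step 7: insert zjy at [2, 4, 12] -> counters=[1,1,6,0,4,1,1,0,0,1,0,1,5]
Step 8: insert d at [2, 9, 11] -> counters=[1,1,7,0,4,1,1,0,0,2,0,2,5]
Step 9: insert zjy at [2, 4, 12] -> counters=[1,1,8,0,5,1,1,0,0,2,0,2,6]
Step 10: insert s at [0, 1, 12] -> counters=[2,2,8,0,5,1,1,0,0,2,0,2,7]
Step 11: insert zjy at [2, 4, 12] -> counters=[2,2,9,0,6,1,1,0,0,2,0,2,8]
Step 12: insert zjy at [2, 4, 12] -> counters=[2,2,10,0,7,1,1,0,0,2,0,2,9]
Step 13: insert zjy at [2, 4, 12] -> counters=[2,2,11,0,8,1,1,0,0,2,0,2,10]
Query zjy: check counters[2]=11 counters[4]=8 counters[12]=10 -> maybe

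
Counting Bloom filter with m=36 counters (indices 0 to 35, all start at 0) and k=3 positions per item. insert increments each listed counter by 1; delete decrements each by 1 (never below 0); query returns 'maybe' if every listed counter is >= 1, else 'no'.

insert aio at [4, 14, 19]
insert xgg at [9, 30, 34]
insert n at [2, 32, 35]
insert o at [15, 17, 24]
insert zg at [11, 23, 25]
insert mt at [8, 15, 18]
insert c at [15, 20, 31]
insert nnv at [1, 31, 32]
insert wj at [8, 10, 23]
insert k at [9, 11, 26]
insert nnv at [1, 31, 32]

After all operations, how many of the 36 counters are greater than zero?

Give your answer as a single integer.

Answer: 22

Derivation:
Step 1: insert aio at [4, 14, 19] -> counters=[0,0,0,0,1,0,0,0,0,0,0,0,0,0,1,0,0,0,0,1,0,0,0,0,0,0,0,0,0,0,0,0,0,0,0,0]
Step 2: insert xgg at [9, 30, 34] -> counters=[0,0,0,0,1,0,0,0,0,1,0,0,0,0,1,0,0,0,0,1,0,0,0,0,0,0,0,0,0,0,1,0,0,0,1,0]
Step 3: insert n at [2, 32, 35] -> counters=[0,0,1,0,1,0,0,0,0,1,0,0,0,0,1,0,0,0,0,1,0,0,0,0,0,0,0,0,0,0,1,0,1,0,1,1]
Step 4: insert o at [15, 17, 24] -> counters=[0,0,1,0,1,0,0,0,0,1,0,0,0,0,1,1,0,1,0,1,0,0,0,0,1,0,0,0,0,0,1,0,1,0,1,1]
Step 5: insert zg at [11, 23, 25] -> counters=[0,0,1,0,1,0,0,0,0,1,0,1,0,0,1,1,0,1,0,1,0,0,0,1,1,1,0,0,0,0,1,0,1,0,1,1]
Step 6: insert mt at [8, 15, 18] -> counters=[0,0,1,0,1,0,0,0,1,1,0,1,0,0,1,2,0,1,1,1,0,0,0,1,1,1,0,0,0,0,1,0,1,0,1,1]
Step 7: insert c at [15, 20, 31] -> counters=[0,0,1,0,1,0,0,0,1,1,0,1,0,0,1,3,0,1,1,1,1,0,0,1,1,1,0,0,0,0,1,1,1,0,1,1]
Step 8: insert nnv at [1, 31, 32] -> counters=[0,1,1,0,1,0,0,0,1,1,0,1,0,0,1,3,0,1,1,1,1,0,0,1,1,1,0,0,0,0,1,2,2,0,1,1]
Step 9: insert wj at [8, 10, 23] -> counters=[0,1,1,0,1,0,0,0,2,1,1,1,0,0,1,3,0,1,1,1,1,0,0,2,1,1,0,0,0,0,1,2,2,0,1,1]
Step 10: insert k at [9, 11, 26] -> counters=[0,1,1,0,1,0,0,0,2,2,1,2,0,0,1,3,0,1,1,1,1,0,0,2,1,1,1,0,0,0,1,2,2,0,1,1]
Step 11: insert nnv at [1, 31, 32] -> counters=[0,2,1,0,1,0,0,0,2,2,1,2,0,0,1,3,0,1,1,1,1,0,0,2,1,1,1,0,0,0,1,3,3,0,1,1]
Final counters=[0,2,1,0,1,0,0,0,2,2,1,2,0,0,1,3,0,1,1,1,1,0,0,2,1,1,1,0,0,0,1,3,3,0,1,1] -> 22 nonzero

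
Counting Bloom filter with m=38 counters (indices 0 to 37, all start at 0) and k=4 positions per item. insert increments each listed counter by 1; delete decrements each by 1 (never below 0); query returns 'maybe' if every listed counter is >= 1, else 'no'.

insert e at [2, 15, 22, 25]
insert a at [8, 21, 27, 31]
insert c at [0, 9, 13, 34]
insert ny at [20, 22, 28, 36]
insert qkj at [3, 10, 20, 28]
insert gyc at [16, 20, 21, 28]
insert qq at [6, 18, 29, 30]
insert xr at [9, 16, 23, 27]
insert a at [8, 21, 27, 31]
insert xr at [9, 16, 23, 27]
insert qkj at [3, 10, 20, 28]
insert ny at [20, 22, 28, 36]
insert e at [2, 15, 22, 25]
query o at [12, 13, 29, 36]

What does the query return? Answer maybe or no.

Step 1: insert e at [2, 15, 22, 25] -> counters=[0,0,1,0,0,0,0,0,0,0,0,0,0,0,0,1,0,0,0,0,0,0,1,0,0,1,0,0,0,0,0,0,0,0,0,0,0,0]
Step 2: insert a at [8, 21, 27, 31] -> counters=[0,0,1,0,0,0,0,0,1,0,0,0,0,0,0,1,0,0,0,0,0,1,1,0,0,1,0,1,0,0,0,1,0,0,0,0,0,0]
Step 3: insert c at [0, 9, 13, 34] -> counters=[1,0,1,0,0,0,0,0,1,1,0,0,0,1,0,1,0,0,0,0,0,1,1,0,0,1,0,1,0,0,0,1,0,0,1,0,0,0]
Step 4: insert ny at [20, 22, 28, 36] -> counters=[1,0,1,0,0,0,0,0,1,1,0,0,0,1,0,1,0,0,0,0,1,1,2,0,0,1,0,1,1,0,0,1,0,0,1,0,1,0]
Step 5: insert qkj at [3, 10, 20, 28] -> counters=[1,0,1,1,0,0,0,0,1,1,1,0,0,1,0,1,0,0,0,0,2,1,2,0,0,1,0,1,2,0,0,1,0,0,1,0,1,0]
Step 6: insert gyc at [16, 20, 21, 28] -> counters=[1,0,1,1,0,0,0,0,1,1,1,0,0,1,0,1,1,0,0,0,3,2,2,0,0,1,0,1,3,0,0,1,0,0,1,0,1,0]
Step 7: insert qq at [6, 18, 29, 30] -> counters=[1,0,1,1,0,0,1,0,1,1,1,0,0,1,0,1,1,0,1,0,3,2,2,0,0,1,0,1,3,1,1,1,0,0,1,0,1,0]
Step 8: insert xr at [9, 16, 23, 27] -> counters=[1,0,1,1,0,0,1,0,1,2,1,0,0,1,0,1,2,0,1,0,3,2,2,1,0,1,0,2,3,1,1,1,0,0,1,0,1,0]
Step 9: insert a at [8, 21, 27, 31] -> counters=[1,0,1,1,0,0,1,0,2,2,1,0,0,1,0,1,2,0,1,0,3,3,2,1,0,1,0,3,3,1,1,2,0,0,1,0,1,0]
Step 10: insert xr at [9, 16, 23, 27] -> counters=[1,0,1,1,0,0,1,0,2,3,1,0,0,1,0,1,3,0,1,0,3,3,2,2,0,1,0,4,3,1,1,2,0,0,1,0,1,0]
Step 11: insert qkj at [3, 10, 20, 28] -> counters=[1,0,1,2,0,0,1,0,2,3,2,0,0,1,0,1,3,0,1,0,4,3,2,2,0,1,0,4,4,1,1,2,0,0,1,0,1,0]
Step 12: insert ny at [20, 22, 28, 36] -> counters=[1,0,1,2,0,0,1,0,2,3,2,0,0,1,0,1,3,0,1,0,5,3,3,2,0,1,0,4,5,1,1,2,0,0,1,0,2,0]
Step 13: insert e at [2, 15, 22, 25] -> counters=[1,0,2,2,0,0,1,0,2,3,2,0,0,1,0,2,3,0,1,0,5,3,4,2,0,2,0,4,5,1,1,2,0,0,1,0,2,0]
Query o: check counters[12]=0 counters[13]=1 counters[29]=1 counters[36]=2 -> no

Answer: no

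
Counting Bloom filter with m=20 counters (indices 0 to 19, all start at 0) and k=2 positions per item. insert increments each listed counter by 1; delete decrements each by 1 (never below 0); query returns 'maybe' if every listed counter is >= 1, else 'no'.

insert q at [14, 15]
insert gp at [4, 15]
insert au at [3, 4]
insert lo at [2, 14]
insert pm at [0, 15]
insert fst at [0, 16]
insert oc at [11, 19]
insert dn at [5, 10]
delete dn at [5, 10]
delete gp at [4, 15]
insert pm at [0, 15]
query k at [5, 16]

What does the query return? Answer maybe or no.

Answer: no

Derivation:
Step 1: insert q at [14, 15] -> counters=[0,0,0,0,0,0,0,0,0,0,0,0,0,0,1,1,0,0,0,0]
Step 2: insert gp at [4, 15] -> counters=[0,0,0,0,1,0,0,0,0,0,0,0,0,0,1,2,0,0,0,0]
Step 3: insert au at [3, 4] -> counters=[0,0,0,1,2,0,0,0,0,0,0,0,0,0,1,2,0,0,0,0]
Step 4: insert lo at [2, 14] -> counters=[0,0,1,1,2,0,0,0,0,0,0,0,0,0,2,2,0,0,0,0]
Step 5: insert pm at [0, 15] -> counters=[1,0,1,1,2,0,0,0,0,0,0,0,0,0,2,3,0,0,0,0]
Step 6: insert fst at [0, 16] -> counters=[2,0,1,1,2,0,0,0,0,0,0,0,0,0,2,3,1,0,0,0]
Step 7: insert oc at [11, 19] -> counters=[2,0,1,1,2,0,0,0,0,0,0,1,0,0,2,3,1,0,0,1]
Step 8: insert dn at [5, 10] -> counters=[2,0,1,1,2,1,0,0,0,0,1,1,0,0,2,3,1,0,0,1]
Step 9: delete dn at [5, 10] -> counters=[2,0,1,1,2,0,0,0,0,0,0,1,0,0,2,3,1,0,0,1]
Step 10: delete gp at [4, 15] -> counters=[2,0,1,1,1,0,0,0,0,0,0,1,0,0,2,2,1,0,0,1]
Step 11: insert pm at [0, 15] -> counters=[3,0,1,1,1,0,0,0,0,0,0,1,0,0,2,3,1,0,0,1]
Query k: check counters[5]=0 counters[16]=1 -> no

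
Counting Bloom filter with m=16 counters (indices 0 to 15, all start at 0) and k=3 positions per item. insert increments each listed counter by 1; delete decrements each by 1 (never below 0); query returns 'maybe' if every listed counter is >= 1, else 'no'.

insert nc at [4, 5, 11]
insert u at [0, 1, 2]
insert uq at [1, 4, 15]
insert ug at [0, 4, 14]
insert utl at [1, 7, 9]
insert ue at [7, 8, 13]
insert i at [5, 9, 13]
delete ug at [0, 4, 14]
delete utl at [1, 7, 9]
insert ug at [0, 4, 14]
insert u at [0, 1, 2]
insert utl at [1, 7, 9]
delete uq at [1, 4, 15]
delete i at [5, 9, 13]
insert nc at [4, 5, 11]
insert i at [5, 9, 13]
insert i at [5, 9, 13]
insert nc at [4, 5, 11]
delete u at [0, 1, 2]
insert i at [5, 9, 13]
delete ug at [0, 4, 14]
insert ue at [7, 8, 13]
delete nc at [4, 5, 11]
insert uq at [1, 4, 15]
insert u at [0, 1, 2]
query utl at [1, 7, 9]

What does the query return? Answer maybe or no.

Answer: maybe

Derivation:
Step 1: insert nc at [4, 5, 11] -> counters=[0,0,0,0,1,1,0,0,0,0,0,1,0,0,0,0]
Step 2: insert u at [0, 1, 2] -> counters=[1,1,1,0,1,1,0,0,0,0,0,1,0,0,0,0]
Step 3: insert uq at [1, 4, 15] -> counters=[1,2,1,0,2,1,0,0,0,0,0,1,0,0,0,1]
Step 4: insert ug at [0, 4, 14] -> counters=[2,2,1,0,3,1,0,0,0,0,0,1,0,0,1,1]
Step 5: insert utl at [1, 7, 9] -> counters=[2,3,1,0,3,1,0,1,0,1,0,1,0,0,1,1]
Step 6: insert ue at [7, 8, 13] -> counters=[2,3,1,0,3,1,0,2,1,1,0,1,0,1,1,1]
Step 7: insert i at [5, 9, 13] -> counters=[2,3,1,0,3,2,0,2,1,2,0,1,0,2,1,1]
Step 8: delete ug at [0, 4, 14] -> counters=[1,3,1,0,2,2,0,2,1,2,0,1,0,2,0,1]
Step 9: delete utl at [1, 7, 9] -> counters=[1,2,1,0,2,2,0,1,1,1,0,1,0,2,0,1]
Step 10: insert ug at [0, 4, 14] -> counters=[2,2,1,0,3,2,0,1,1,1,0,1,0,2,1,1]
Step 11: insert u at [0, 1, 2] -> counters=[3,3,2,0,3,2,0,1,1,1,0,1,0,2,1,1]
Step 12: insert utl at [1, 7, 9] -> counters=[3,4,2,0,3,2,0,2,1,2,0,1,0,2,1,1]
Step 13: delete uq at [1, 4, 15] -> counters=[3,3,2,0,2,2,0,2,1,2,0,1,0,2,1,0]
Step 14: delete i at [5, 9, 13] -> counters=[3,3,2,0,2,1,0,2,1,1,0,1,0,1,1,0]
Step 15: insert nc at [4, 5, 11] -> counters=[3,3,2,0,3,2,0,2,1,1,0,2,0,1,1,0]
Step 16: insert i at [5, 9, 13] -> counters=[3,3,2,0,3,3,0,2,1,2,0,2,0,2,1,0]
Step 17: insert i at [5, 9, 13] -> counters=[3,3,2,0,3,4,0,2,1,3,0,2,0,3,1,0]
Step 18: insert nc at [4, 5, 11] -> counters=[3,3,2,0,4,5,0,2,1,3,0,3,0,3,1,0]
Step 19: delete u at [0, 1, 2] -> counters=[2,2,1,0,4,5,0,2,1,3,0,3,0,3,1,0]
Step 20: insert i at [5, 9, 13] -> counters=[2,2,1,0,4,6,0,2,1,4,0,3,0,4,1,0]
Step 21: delete ug at [0, 4, 14] -> counters=[1,2,1,0,3,6,0,2,1,4,0,3,0,4,0,0]
Step 22: insert ue at [7, 8, 13] -> counters=[1,2,1,0,3,6,0,3,2,4,0,3,0,5,0,0]
Step 23: delete nc at [4, 5, 11] -> counters=[1,2,1,0,2,5,0,3,2,4,0,2,0,5,0,0]
Step 24: insert uq at [1, 4, 15] -> counters=[1,3,1,0,3,5,0,3,2,4,0,2,0,5,0,1]
Step 25: insert u at [0, 1, 2] -> counters=[2,4,2,0,3,5,0,3,2,4,0,2,0,5,0,1]
Query utl: check counters[1]=4 counters[7]=3 counters[9]=4 -> maybe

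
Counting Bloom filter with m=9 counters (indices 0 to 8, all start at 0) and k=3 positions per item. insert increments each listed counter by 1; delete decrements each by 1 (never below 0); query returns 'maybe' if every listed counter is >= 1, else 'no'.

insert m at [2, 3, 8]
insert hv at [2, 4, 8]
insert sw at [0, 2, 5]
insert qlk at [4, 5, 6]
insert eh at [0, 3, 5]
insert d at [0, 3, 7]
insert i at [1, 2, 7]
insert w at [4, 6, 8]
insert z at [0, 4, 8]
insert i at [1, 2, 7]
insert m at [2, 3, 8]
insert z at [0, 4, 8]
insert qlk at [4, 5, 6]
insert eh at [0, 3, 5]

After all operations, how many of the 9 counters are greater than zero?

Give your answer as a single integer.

Answer: 9

Derivation:
Step 1: insert m at [2, 3, 8] -> counters=[0,0,1,1,0,0,0,0,1]
Step 2: insert hv at [2, 4, 8] -> counters=[0,0,2,1,1,0,0,0,2]
Step 3: insert sw at [0, 2, 5] -> counters=[1,0,3,1,1,1,0,0,2]
Step 4: insert qlk at [4, 5, 6] -> counters=[1,0,3,1,2,2,1,0,2]
Step 5: insert eh at [0, 3, 5] -> counters=[2,0,3,2,2,3,1,0,2]
Step 6: insert d at [0, 3, 7] -> counters=[3,0,3,3,2,3,1,1,2]
Step 7: insert i at [1, 2, 7] -> counters=[3,1,4,3,2,3,1,2,2]
Step 8: insert w at [4, 6, 8] -> counters=[3,1,4,3,3,3,2,2,3]
Step 9: insert z at [0, 4, 8] -> counters=[4,1,4,3,4,3,2,2,4]
Step 10: insert i at [1, 2, 7] -> counters=[4,2,5,3,4,3,2,3,4]
Step 11: insert m at [2, 3, 8] -> counters=[4,2,6,4,4,3,2,3,5]
Step 12: insert z at [0, 4, 8] -> counters=[5,2,6,4,5,3,2,3,6]
Step 13: insert qlk at [4, 5, 6] -> counters=[5,2,6,4,6,4,3,3,6]
Step 14: insert eh at [0, 3, 5] -> counters=[6,2,6,5,6,5,3,3,6]
Final counters=[6,2,6,5,6,5,3,3,6] -> 9 nonzero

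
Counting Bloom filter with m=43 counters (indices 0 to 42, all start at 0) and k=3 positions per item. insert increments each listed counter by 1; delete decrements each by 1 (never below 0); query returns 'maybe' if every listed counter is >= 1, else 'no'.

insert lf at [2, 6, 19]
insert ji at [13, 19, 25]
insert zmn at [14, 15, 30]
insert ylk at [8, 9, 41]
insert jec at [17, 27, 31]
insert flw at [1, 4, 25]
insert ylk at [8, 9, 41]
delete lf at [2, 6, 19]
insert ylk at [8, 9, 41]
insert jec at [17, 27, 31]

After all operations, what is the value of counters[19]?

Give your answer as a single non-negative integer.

Step 1: insert lf at [2, 6, 19] -> counters=[0,0,1,0,0,0,1,0,0,0,0,0,0,0,0,0,0,0,0,1,0,0,0,0,0,0,0,0,0,0,0,0,0,0,0,0,0,0,0,0,0,0,0]
Step 2: insert ji at [13, 19, 25] -> counters=[0,0,1,0,0,0,1,0,0,0,0,0,0,1,0,0,0,0,0,2,0,0,0,0,0,1,0,0,0,0,0,0,0,0,0,0,0,0,0,0,0,0,0]
Step 3: insert zmn at [14, 15, 30] -> counters=[0,0,1,0,0,0,1,0,0,0,0,0,0,1,1,1,0,0,0,2,0,0,0,0,0,1,0,0,0,0,1,0,0,0,0,0,0,0,0,0,0,0,0]
Step 4: insert ylk at [8, 9, 41] -> counters=[0,0,1,0,0,0,1,0,1,1,0,0,0,1,1,1,0,0,0,2,0,0,0,0,0,1,0,0,0,0,1,0,0,0,0,0,0,0,0,0,0,1,0]
Step 5: insert jec at [17, 27, 31] -> counters=[0,0,1,0,0,0,1,0,1,1,0,0,0,1,1,1,0,1,0,2,0,0,0,0,0,1,0,1,0,0,1,1,0,0,0,0,0,0,0,0,0,1,0]
Step 6: insert flw at [1, 4, 25] -> counters=[0,1,1,0,1,0,1,0,1,1,0,0,0,1,1,1,0,1,0,2,0,0,0,0,0,2,0,1,0,0,1,1,0,0,0,0,0,0,0,0,0,1,0]
Step 7: insert ylk at [8, 9, 41] -> counters=[0,1,1,0,1,0,1,0,2,2,0,0,0,1,1,1,0,1,0,2,0,0,0,0,0,2,0,1,0,0,1,1,0,0,0,0,0,0,0,0,0,2,0]
Step 8: delete lf at [2, 6, 19] -> counters=[0,1,0,0,1,0,0,0,2,2,0,0,0,1,1,1,0,1,0,1,0,0,0,0,0,2,0,1,0,0,1,1,0,0,0,0,0,0,0,0,0,2,0]
Step 9: insert ylk at [8, 9, 41] -> counters=[0,1,0,0,1,0,0,0,3,3,0,0,0,1,1,1,0,1,0,1,0,0,0,0,0,2,0,1,0,0,1,1,0,0,0,0,0,0,0,0,0,3,0]
Step 10: insert jec at [17, 27, 31] -> counters=[0,1,0,0,1,0,0,0,3,3,0,0,0,1,1,1,0,2,0,1,0,0,0,0,0,2,0,2,0,0,1,2,0,0,0,0,0,0,0,0,0,3,0]
Final counters=[0,1,0,0,1,0,0,0,3,3,0,0,0,1,1,1,0,2,0,1,0,0,0,0,0,2,0,2,0,0,1,2,0,0,0,0,0,0,0,0,0,3,0] -> counters[19]=1

Answer: 1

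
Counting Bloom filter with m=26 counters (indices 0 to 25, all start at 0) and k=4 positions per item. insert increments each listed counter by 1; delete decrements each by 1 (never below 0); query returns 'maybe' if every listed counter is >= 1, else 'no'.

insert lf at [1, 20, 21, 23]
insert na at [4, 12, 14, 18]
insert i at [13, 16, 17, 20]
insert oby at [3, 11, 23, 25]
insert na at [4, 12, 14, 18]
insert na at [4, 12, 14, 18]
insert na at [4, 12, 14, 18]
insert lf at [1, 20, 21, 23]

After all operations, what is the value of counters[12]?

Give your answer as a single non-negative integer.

Step 1: insert lf at [1, 20, 21, 23] -> counters=[0,1,0,0,0,0,0,0,0,0,0,0,0,0,0,0,0,0,0,0,1,1,0,1,0,0]
Step 2: insert na at [4, 12, 14, 18] -> counters=[0,1,0,0,1,0,0,0,0,0,0,0,1,0,1,0,0,0,1,0,1,1,0,1,0,0]
Step 3: insert i at [13, 16, 17, 20] -> counters=[0,1,0,0,1,0,0,0,0,0,0,0,1,1,1,0,1,1,1,0,2,1,0,1,0,0]
Step 4: insert oby at [3, 11, 23, 25] -> counters=[0,1,0,1,1,0,0,0,0,0,0,1,1,1,1,0,1,1,1,0,2,1,0,2,0,1]
Step 5: insert na at [4, 12, 14, 18] -> counters=[0,1,0,1,2,0,0,0,0,0,0,1,2,1,2,0,1,1,2,0,2,1,0,2,0,1]
Step 6: insert na at [4, 12, 14, 18] -> counters=[0,1,0,1,3,0,0,0,0,0,0,1,3,1,3,0,1,1,3,0,2,1,0,2,0,1]
Step 7: insert na at [4, 12, 14, 18] -> counters=[0,1,0,1,4,0,0,0,0,0,0,1,4,1,4,0,1,1,4,0,2,1,0,2,0,1]
Step 8: insert lf at [1, 20, 21, 23] -> counters=[0,2,0,1,4,0,0,0,0,0,0,1,4,1,4,0,1,1,4,0,3,2,0,3,0,1]
Final counters=[0,2,0,1,4,0,0,0,0,0,0,1,4,1,4,0,1,1,4,0,3,2,0,3,0,1] -> counters[12]=4

Answer: 4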